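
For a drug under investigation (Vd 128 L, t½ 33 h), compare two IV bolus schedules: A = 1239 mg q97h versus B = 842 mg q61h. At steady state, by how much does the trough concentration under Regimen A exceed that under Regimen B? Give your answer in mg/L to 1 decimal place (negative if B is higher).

Regimen A: f = (1/2)^(97/33) ≈ 0.1304; Cmin,ss = (1239/128)·f/(1−f) ≈ 1.452 mg/L.
Regimen B: f = (1/2)^(61/33) ≈ 0.2777; Cmin,ss = (842/128)·f/(1−f) ≈ 2.529 mg/L.
Difference ≈ 1.452 − 2.529 ≈ -1.077 mg/L.

-1.1 mg/L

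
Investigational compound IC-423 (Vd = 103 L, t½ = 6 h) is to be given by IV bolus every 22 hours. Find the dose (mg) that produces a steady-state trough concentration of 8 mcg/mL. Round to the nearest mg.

τ/t½ = 22/6 ≈ 3.6667, so f = (1/2)^(22/6) ≈ 0.078745.
Cmin,ss = (D/Vd)·f/(1−f), so D = Cmin,ss·Vd·(1−f)/f.
D = 8 × 103 × (1−f)/f ≈ 8 × 103 × 11.69922 ≈ 9640.16 mg.

9640 mg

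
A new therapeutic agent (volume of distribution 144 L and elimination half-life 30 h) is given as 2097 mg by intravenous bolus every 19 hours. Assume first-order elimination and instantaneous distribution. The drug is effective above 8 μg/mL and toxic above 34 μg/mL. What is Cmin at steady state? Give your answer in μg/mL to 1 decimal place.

26.4 μg/mL

τ/t½ = 19/30 ≈ 0.63333, so fraction remaining f = (1/2)^(19/30) ≈ 0.6447.
Single-dose peak C₀ = D/Vd = 2097/144 ≈ 14.562 μg/mL.
Steady-state trough Cmin,ss = C₀·f/(1−f) ≈ 14.562 × 0.6447/0.3553 ≈ 26.423 μg/mL.
Trough 26.4 μg/mL vs MEC 8 μg/mL: adequate.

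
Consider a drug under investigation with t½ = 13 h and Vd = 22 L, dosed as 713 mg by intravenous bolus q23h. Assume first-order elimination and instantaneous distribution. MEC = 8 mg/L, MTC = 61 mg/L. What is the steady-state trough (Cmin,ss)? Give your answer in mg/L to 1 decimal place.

τ/t½ = 23/13 ≈ 1.7692, so fraction remaining f = (1/2)^(23/13) ≈ 0.2934.
At steady state, accumulation factor R = 1/(1 − e^(−kτ)) ≈ 1.4152.
Each bolus raises the concentration by D/Vd = 713/22 ≈ 32.409 mg/L.
Steady-state peak Cmax,ss = C₀·R ≈ 32.409 × 1.4152 ≈ 45.865 mg/L.
One interval later, Cmin,ss = Cmax,ss·e^(−kτ) ≈ 45.865 × 0.2934 ≈ 13.457 mg/L.
Trough 13.5 mg/L vs MEC 8 mg/L: adequate.

13.5 mg/L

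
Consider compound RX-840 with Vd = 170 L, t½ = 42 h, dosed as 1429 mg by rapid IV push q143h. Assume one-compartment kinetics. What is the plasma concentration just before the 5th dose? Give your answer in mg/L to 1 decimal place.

0.9 mg/L

f = (1/2)^(τ/t½) = (1/2)^(143/42) ≈ 0.0944.
C₀ = D/Vd = 1429/170 ≈ 8.406 mg/L.
Before the 5th dose, 4 doses have been given. Superposition: Cmin = C₀·(f + f² + … + f^4).
≈ 8.406 × (0.0944 + 0.0089 + 0.0008 + 0.0001) ≈ 8.406 × 0.1042 ≈ 0.876 mg/L.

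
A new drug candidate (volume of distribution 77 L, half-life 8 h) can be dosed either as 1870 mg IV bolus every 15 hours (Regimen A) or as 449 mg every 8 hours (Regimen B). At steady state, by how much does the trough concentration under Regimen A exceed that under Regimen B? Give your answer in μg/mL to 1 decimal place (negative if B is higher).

Regimen A: f = (1/2)^(15/8) ≈ 0.2726; Cmin,ss = (1870/77)·f/(1−f) ≈ 9.101 μg/mL.
Regimen B: f = (1/2)^(8/8) ≈ 0.5000; Cmin,ss = (449/77)·f/(1−f) ≈ 5.831 μg/mL.
Difference ≈ 9.101 − 5.831 ≈ 3.270 μg/mL.

3.3 μg/mL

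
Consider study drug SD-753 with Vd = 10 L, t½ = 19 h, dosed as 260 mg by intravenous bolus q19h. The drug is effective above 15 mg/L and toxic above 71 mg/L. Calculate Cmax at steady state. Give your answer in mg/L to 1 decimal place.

52.0 mg/L

The dosing interval is 1 half-life, so f = 2^(−1) = 0.5.
At steady state, R = 1/(1 − 0.5) = 2/1.
Single-dose peak C₀ = D/Vd = 260/10 = 26 mg/L.
Steady-state peak Cmax,ss = C₀·R = 26 × 2/1 ≈ 52.000 mg/L.
Peak 52.0 mg/L vs MTC 71 mg/L: below toxic threshold.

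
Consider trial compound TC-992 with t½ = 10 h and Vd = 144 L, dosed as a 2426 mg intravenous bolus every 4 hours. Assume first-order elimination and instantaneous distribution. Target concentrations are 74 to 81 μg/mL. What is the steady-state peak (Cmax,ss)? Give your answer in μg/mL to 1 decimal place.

k = ln2/t½ = ln2/10 ≈ 0.069315 h⁻¹; fraction remaining f = e^(−kτ) = e^(−0.069315×4) ≈ 0.7579.
Accumulation ratio R = 1/(1 − f) ≈ 1/0.2421 ≈ 4.1305.
Each bolus raises the concentration by D/Vd = 2426/144 ≈ 16.847 μg/mL.
Steady-state peak Cmax,ss = C₀·R ≈ 16.847 × 4.1305 ≈ 69.587 μg/mL.
Peak 69.6 μg/mL vs MTC 81 μg/mL: below toxic threshold.

69.6 μg/mL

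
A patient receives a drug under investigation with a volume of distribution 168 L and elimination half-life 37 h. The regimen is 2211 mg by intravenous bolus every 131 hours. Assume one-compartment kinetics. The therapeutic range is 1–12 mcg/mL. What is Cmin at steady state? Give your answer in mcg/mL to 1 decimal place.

1.2 mcg/mL

τ/t½ = 131/37 ≈ 3.5405, so fraction remaining f = (1/2)^(131/37) ≈ 0.0859.
Accumulation ratio R = 1/(1 − f) ≈ 1/0.9141 ≈ 1.0940.
Each bolus raises the concentration by D/Vd = 2211/168 ≈ 13.161 mcg/mL.
Steady-state peak Cmax,ss = C₀·R ≈ 13.161 × 1.0940 ≈ 14.398 mcg/mL.
Steady-state trough Cmin,ss = Cmax,ss·f ≈ 14.398 × 0.0859 ≈ 1.237 mcg/mL.
Trough 1.2 mcg/mL vs MEC 1 mcg/mL: adequate.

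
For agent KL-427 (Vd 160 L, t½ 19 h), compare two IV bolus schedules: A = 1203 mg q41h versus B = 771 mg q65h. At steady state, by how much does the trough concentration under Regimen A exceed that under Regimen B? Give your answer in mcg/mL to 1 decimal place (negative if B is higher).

Regimen A: f = (1/2)^(41/19) ≈ 0.2241; Cmin,ss = (1203/160)·f/(1−f) ≈ 2.172 mcg/mL.
Regimen B: f = (1/2)^(65/19) ≈ 0.0934; Cmin,ss = (771/160)·f/(1−f) ≈ 0.496 mcg/mL.
Difference ≈ 2.172 − 0.496 ≈ 1.676 mcg/mL.

1.7 mcg/mL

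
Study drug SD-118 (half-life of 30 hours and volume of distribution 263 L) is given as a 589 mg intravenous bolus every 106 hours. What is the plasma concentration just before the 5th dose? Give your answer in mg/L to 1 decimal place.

f = (1/2)^(τ/t½) = (1/2)^(106/30) ≈ 0.0864.
C₀ = D/Vd = 589/263 ≈ 2.240 mg/L.
Before the 5th dose, 4 doses have been given. Superposition: Cmin = C₀·(f + f² + … + f^4).
≈ 2.240 × (0.0864 + 0.0075 + 0.0006 + 0.0001) ≈ 2.240 × 0.0946 ≈ 0.212 mg/L.

0.2 mg/L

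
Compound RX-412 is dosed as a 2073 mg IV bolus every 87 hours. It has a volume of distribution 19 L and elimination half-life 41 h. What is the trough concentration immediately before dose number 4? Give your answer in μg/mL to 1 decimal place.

32.1 μg/mL

f = (1/2)^(τ/t½) = (1/2)^(87/41) ≈ 0.2297.
C₀ = D/Vd = 2073/19 ≈ 109.105 μg/mL.
Before the 4th dose, 3 doses have been given. Superposition: Cmin = C₀·(f + f² + … + f^3).
≈ 109.105 × (0.2297 + 0.0528 + 0.0121) ≈ 109.105 × 0.2946 ≈ 32.142 μg/mL.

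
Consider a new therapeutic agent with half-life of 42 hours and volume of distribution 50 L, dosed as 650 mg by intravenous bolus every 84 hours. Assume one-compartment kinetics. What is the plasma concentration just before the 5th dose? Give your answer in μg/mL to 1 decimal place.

4.3 μg/mL

f = (1/2)^(τ/t½) = (1/2)^(84/42) ≈ 0.2500.
C₀ = D/Vd = 650/50 ≈ 13.000 μg/mL.
Before the 5th dose, 4 doses have been given. Superposition: Cmin = C₀·(f + f² + … + f^4).
≈ 13.000 × (0.2500 + 0.0625 + 0.0156 + 0.0039) ≈ 13.000 × 0.3320 ≈ 4.316 μg/mL.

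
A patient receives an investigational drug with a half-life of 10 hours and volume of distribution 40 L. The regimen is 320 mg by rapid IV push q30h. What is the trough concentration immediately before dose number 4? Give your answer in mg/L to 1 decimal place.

f = (1/2)^(τ/t½) = (1/2)^(30/10) ≈ 0.1250.
C₀ = D/Vd = 320/40 ≈ 8.000 mg/L.
Before the 4th dose, 3 doses have been given. Superposition: Cmin = C₀·(f + f² + … + f^3).
≈ 8.000 × (0.1250 + 0.0156 + 0.0020) ≈ 8.000 × 0.1426 ≈ 1.141 mg/L.

1.1 mg/L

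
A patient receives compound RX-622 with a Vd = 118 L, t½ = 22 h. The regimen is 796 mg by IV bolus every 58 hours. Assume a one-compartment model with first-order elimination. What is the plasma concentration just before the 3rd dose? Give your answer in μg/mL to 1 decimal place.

1.3 μg/mL

f = (1/2)^(τ/t½) = (1/2)^(58/22) ≈ 0.1608.
C₀ = D/Vd = 796/118 ≈ 6.746 μg/mL.
Before the 3rd dose, 2 doses have been given. Superposition: Cmin = C₀·(f + f²).
≈ 6.746 × (0.1608 + 0.0259) ≈ 6.746 × 0.1867 ≈ 1.259 μg/mL.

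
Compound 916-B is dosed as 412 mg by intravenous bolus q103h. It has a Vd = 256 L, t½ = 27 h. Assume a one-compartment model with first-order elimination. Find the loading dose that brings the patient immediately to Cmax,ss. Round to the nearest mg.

444 mg

f = (1/2)^(103/27) ≈ 0.071060; accumulation ratio R = 1/(1−f) ≈ 1.07650.
Loading dose to hit Cmax,ss on first dose: D_load = D_maint·R ≈ 412 × 1.07650 ≈ 443.52 mg.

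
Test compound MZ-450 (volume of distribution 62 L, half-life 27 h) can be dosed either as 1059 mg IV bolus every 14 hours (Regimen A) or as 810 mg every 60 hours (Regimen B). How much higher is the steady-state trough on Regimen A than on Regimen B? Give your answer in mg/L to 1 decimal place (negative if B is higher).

35.9 mg/L

Regimen A: f = (1/2)^(14/27) ≈ 0.6981; Cmin,ss = (1059/62)·f/(1−f) ≈ 39.497 mg/L.
Regimen B: f = (1/2)^(60/27) ≈ 0.2143; Cmin,ss = (810/62)·f/(1−f) ≈ 3.563 mg/L.
Difference ≈ 39.497 − 3.563 ≈ 35.934 mg/L.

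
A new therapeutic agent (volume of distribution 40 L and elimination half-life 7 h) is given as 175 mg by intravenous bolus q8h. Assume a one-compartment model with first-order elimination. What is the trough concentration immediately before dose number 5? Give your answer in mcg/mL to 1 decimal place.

3.5 mcg/mL

f = (1/2)^(τ/t½) = (1/2)^(8/7) ≈ 0.4529.
C₀ = D/Vd = 175/40 ≈ 4.375 mcg/mL.
Before the 5th dose, 4 doses have been given. Superposition: Cmin = C₀·(f + f² + … + f^4).
≈ 4.375 × (0.4529 + 0.2051 + 0.0929 + 0.0421) ≈ 4.375 × 0.7930 ≈ 3.469 mcg/mL.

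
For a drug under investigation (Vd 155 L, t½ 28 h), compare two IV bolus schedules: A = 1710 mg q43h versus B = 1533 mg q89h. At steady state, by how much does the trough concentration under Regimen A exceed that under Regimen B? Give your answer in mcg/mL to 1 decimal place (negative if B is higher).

Regimen A: f = (1/2)^(43/28) ≈ 0.3449; Cmin,ss = (1710/155)·f/(1−f) ≈ 5.808 mcg/mL.
Regimen B: f = (1/2)^(89/28) ≈ 0.1104; Cmin,ss = (1533/155)·f/(1−f) ≈ 1.227 mcg/mL.
Difference ≈ 5.808 − 1.227 ≈ 4.581 mcg/mL.

4.6 mcg/mL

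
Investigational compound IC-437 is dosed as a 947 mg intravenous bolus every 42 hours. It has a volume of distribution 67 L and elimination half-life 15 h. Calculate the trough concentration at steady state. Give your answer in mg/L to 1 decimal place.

τ/t½ = 42/15 ≈ 2.8, so fraction remaining f = (1/2)^(42/15) ≈ 0.1436.
Accumulation ratio R = 1/(1 − f) ≈ 1/0.8564 ≈ 1.1677.
Each bolus raises the concentration by D/Vd = 947/67 ≈ 14.134 mg/L.
Cmax,ss = C₀/(1 − f) ≈ 14.134/0.8564 ≈ 16.504 mg/L.
One interval later, Cmin,ss = Cmax,ss·e^(−kτ) ≈ 16.504 × 0.1436 ≈ 2.370 mg/L.

2.4 mg/L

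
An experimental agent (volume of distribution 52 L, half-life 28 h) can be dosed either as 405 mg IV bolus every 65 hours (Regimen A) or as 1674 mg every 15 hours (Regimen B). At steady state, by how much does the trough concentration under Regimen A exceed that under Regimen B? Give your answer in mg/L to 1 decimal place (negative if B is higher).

-69.6 mg/L

Regimen A: f = (1/2)^(65/28) ≈ 0.2001; Cmin,ss = (405/52)·f/(1−f) ≈ 1.948 mg/L.
Regimen B: f = (1/2)^(15/28) ≈ 0.6898; Cmin,ss = (1674/52)·f/(1−f) ≈ 71.587 mg/L.
Difference ≈ 1.948 − 71.587 ≈ -69.639 mg/L.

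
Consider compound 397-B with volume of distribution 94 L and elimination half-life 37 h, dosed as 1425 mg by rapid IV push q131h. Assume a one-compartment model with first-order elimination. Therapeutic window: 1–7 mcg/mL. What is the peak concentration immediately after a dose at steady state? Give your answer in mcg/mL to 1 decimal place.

16.6 mcg/mL

k = ln2/t½ = ln2/37 ≈ 0.018734 h⁻¹; fraction remaining f = e^(−kτ) = e^(−0.018734×131) ≈ 0.0859.
At steady state, accumulation factor R = 1/(1 − e^(−kτ)) ≈ 1.0940.
Each bolus raises the concentration by D/Vd = 1425/94 ≈ 15.160 mcg/mL.
Steady-state peak Cmax,ss = C₀·R ≈ 15.160 × 1.0940 ≈ 16.585 mcg/mL.
Peak 16.6 mcg/mL vs MTC 7 mcg/mL: exceeds toxic threshold.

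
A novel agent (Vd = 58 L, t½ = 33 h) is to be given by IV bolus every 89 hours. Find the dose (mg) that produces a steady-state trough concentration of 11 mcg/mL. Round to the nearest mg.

3499 mg

τ/t½ = 89/33 ≈ 2.697, so f = (1/2)^(89/33) ≈ 0.154217.
Cmin,ss = (D/Vd)·f/(1−f), so D = Cmin,ss·Vd·(1−f)/f.
D = 11 × 58 × (1−f)/f ≈ 11 × 58 × 5.48437 ≈ 3499.03 mg.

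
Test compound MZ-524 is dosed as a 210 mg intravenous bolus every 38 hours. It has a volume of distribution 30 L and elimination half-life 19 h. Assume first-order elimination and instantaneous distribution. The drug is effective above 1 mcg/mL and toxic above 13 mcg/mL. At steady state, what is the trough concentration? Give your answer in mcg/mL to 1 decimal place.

2.3 mcg/mL

The dosing interval is 2 half-lives, so f = 2^(−2) = 0.25.
Accumulation ratio R = 1/(1 − f) = 1/0.75 = 4/3.
Single-dose peak C₀ = D/Vd = 210/30 = 7 mcg/mL.
Steady-state peak Cmax,ss = C₀·R = 7 × 4/3 ≈ 9.333 mcg/mL.
Steady-state trough Cmin,ss = Cmax,ss·f ≈ 9.333 × 0.25 ≈ 2.333 mcg/mL.
Trough 2.3 mcg/mL vs MEC 1 mcg/mL: adequate.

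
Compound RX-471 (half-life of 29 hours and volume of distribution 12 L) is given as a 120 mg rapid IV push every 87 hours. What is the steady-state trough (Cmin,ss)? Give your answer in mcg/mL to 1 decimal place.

The dosing interval is 3 half-lives, so f = 2^(−3) = 0.125.
At steady state, R = 1/(1 − 0.125) = 8/7.
Single-dose peak C₀ = D/Vd = 120/12 = 10 mcg/mL.
Steady-state peak Cmax,ss = C₀·R = 10 × 8/7 ≈ 11.429 mcg/mL.
Steady-state trough Cmin,ss = Cmax,ss·f ≈ 11.429 × 0.125 ≈ 1.429 mcg/mL.

1.4 mcg/mL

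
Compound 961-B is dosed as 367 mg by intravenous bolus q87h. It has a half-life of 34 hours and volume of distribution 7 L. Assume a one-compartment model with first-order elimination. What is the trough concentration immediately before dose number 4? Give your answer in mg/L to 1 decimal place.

f = (1/2)^(τ/t½) = (1/2)^(87/34) ≈ 0.1697.
C₀ = D/Vd = 367/7 ≈ 52.429 mg/L.
Before the 4th dose, 3 doses have been given. Superposition: Cmin = C₀·(f + f² + … + f^3).
≈ 52.429 × (0.1697 + 0.0288 + 0.0049) ≈ 52.429 × 0.2034 ≈ 10.664 mg/L.

10.7 mg/L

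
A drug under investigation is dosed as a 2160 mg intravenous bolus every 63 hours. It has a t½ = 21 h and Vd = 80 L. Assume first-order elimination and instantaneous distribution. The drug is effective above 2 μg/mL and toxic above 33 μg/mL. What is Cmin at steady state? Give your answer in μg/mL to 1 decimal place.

3.9 μg/mL

The dosing interval is 3 half-lives, so f = 2^(−3) = 0.125.
Accumulation ratio R = 1/(1 − f) = 1/0.875 = 8/7.
Single-dose peak C₀ = D/Vd = 2160/80 = 27 μg/mL.
Steady-state peak Cmax,ss = C₀·R = 27 × 8/7 ≈ 30.857 μg/mL.
Steady-state trough Cmin,ss = Cmax,ss·f ≈ 30.857 × 0.125 ≈ 3.857 μg/mL.
Trough 3.9 μg/mL vs MEC 2 μg/mL: adequate.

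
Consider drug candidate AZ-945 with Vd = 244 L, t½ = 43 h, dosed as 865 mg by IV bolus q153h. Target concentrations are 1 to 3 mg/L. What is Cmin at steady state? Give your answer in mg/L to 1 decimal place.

0.3 mg/L

k = ln2/t½ = ln2/43 ≈ 0.016120 h⁻¹; fraction remaining f = e^(−kτ) = e^(−0.016120×153) ≈ 0.0849.
At steady state, accumulation factor R = 1/(1 − e^(−kτ)) ≈ 1.0928.
Each bolus raises the concentration by D/Vd = 865/244 ≈ 3.545 mg/L.
Steady-state peak Cmax,ss = C₀·R ≈ 3.545 × 1.0928 ≈ 3.874 mg/L.
One interval later, Cmin,ss = Cmax,ss·e^(−kτ) ≈ 3.874 × 0.0849 ≈ 0.329 mg/L.
Trough 0.3 mg/L vs MEC 1 mg/L: subtherapeutic.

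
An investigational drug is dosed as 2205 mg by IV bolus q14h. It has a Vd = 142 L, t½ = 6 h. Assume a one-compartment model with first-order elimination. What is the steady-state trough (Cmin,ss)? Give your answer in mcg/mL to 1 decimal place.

3.8 mcg/mL

τ/t½ = 14/6 ≈ 2.3333, so fraction remaining f = (1/2)^(14/6) ≈ 0.1984.
Single-dose peak C₀ = D/Vd = 2205/142 ≈ 15.528 mcg/mL.
Steady-state trough Cmin,ss = C₀·f/(1−f) ≈ 15.528 × 0.1984/0.8016 ≈ 3.843 mcg/mL.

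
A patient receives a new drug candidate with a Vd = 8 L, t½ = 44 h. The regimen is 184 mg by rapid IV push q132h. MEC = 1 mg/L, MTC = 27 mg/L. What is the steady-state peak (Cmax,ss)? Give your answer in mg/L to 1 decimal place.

The dosing interval is 3 half-lives, so f = 2^(−3) = 0.125.
Accumulation ratio R = 1/(1 − f) = 1/0.875 = 8/7.
Single-dose peak C₀ = D/Vd = 184/8 = 23 mg/L.
Steady-state peak Cmax,ss = C₀·R = 23 × 8/7 ≈ 26.286 mg/L.
Peak 26.3 mg/L vs MTC 27 mg/L: below toxic threshold.

26.3 mg/L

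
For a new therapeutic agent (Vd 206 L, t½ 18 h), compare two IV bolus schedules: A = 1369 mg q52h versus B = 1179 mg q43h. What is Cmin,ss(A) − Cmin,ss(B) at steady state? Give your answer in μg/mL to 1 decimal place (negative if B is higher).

-0.3 μg/mL

Regimen A: f = (1/2)^(52/18) ≈ 0.1350; Cmin,ss = (1369/206)·f/(1−f) ≈ 1.037 μg/mL.
Regimen B: f = (1/2)^(43/18) ≈ 0.1909; Cmin,ss = (1179/206)·f/(1−f) ≈ 1.350 μg/mL.
Difference ≈ 1.037 − 1.350 ≈ -0.313 μg/mL.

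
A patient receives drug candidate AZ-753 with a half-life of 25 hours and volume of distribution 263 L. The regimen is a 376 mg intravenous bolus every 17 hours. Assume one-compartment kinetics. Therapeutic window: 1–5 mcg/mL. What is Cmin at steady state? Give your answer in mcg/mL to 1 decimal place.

τ/t½ = 17/25 ≈ 0.68, so fraction remaining f = (1/2)^(17/25) ≈ 0.6242.
Single-dose peak C₀ = D/Vd = 376/263 ≈ 1.430 mcg/mL.
Steady-state trough Cmin,ss = C₀·f/(1−f) ≈ 1.430 × 0.6242/0.3758 ≈ 2.375 mcg/mL.
Trough 2.4 mcg/mL vs MEC 1 mcg/mL: adequate.

2.4 mcg/mL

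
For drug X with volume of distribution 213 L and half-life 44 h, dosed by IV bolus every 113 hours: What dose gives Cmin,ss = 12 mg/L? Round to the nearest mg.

12603 mg

τ/t½ = 113/44 ≈ 2.5682, so f = (1/2)^(113/44) ≈ 0.168617.
Cmin,ss = (D/Vd)·f/(1−f), so D = Cmin,ss·Vd·(1−f)/f.
D = 12 × 213 × (1−f)/f ≈ 12 × 213 × 4.93060 ≈ 12602.61 mg.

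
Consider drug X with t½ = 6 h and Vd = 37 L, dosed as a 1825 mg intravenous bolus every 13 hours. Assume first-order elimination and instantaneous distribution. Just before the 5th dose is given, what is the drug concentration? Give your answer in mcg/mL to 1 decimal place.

14.1 mcg/mL

f = (1/2)^(τ/t½) = (1/2)^(13/6) ≈ 0.2227.
C₀ = D/Vd = 1825/37 ≈ 49.324 mcg/mL.
Before the 5th dose, 4 doses have been given. Superposition: Cmin = C₀·(f + f² + … + f^4).
≈ 49.324 × (0.2227 + 0.0496 + 0.0110 + 0.0025) ≈ 49.324 × 0.2858 ≈ 14.097 mcg/mL.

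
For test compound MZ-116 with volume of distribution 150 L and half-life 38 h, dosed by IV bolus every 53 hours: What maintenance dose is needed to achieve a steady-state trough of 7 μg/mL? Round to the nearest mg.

τ/t½ = 53/38 ≈ 1.3947, so f = (1/2)^(53/38) ≈ 0.380314.
Cmin,ss = (D/Vd)·f/(1−f), so D = Cmin,ss·Vd·(1−f)/f.
D = 7 × 150 × (1−f)/f ≈ 7 × 150 × 1.62941 ≈ 1710.88 mg.

1711 mg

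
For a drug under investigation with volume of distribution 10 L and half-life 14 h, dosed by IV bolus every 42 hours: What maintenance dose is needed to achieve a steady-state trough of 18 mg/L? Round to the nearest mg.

1260 mg

τ/t½ = 42/14 ≈ 3, so f = (1/2)^(42/14) ≈ 0.125000.
Cmin,ss = (D/Vd)·f/(1−f), so D = Cmin,ss·Vd·(1−f)/f.
D = 18 × 10 × (1−f)/f ≈ 18 × 10 × 7.00000 ≈ 1260.00 mg.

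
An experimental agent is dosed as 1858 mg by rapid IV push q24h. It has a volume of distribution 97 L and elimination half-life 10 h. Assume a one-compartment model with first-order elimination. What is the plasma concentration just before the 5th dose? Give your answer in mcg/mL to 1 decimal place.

f = (1/2)^(τ/t½) = (1/2)^(24/10) ≈ 0.1895.
C₀ = D/Vd = 1858/97 ≈ 19.155 mcg/mL.
Before the 5th dose, 4 doses have been given. Superposition: Cmin = C₀·(f + f² + … + f^4).
≈ 19.155 × (0.1895 + 0.0359 + 0.0068 + 0.0013) ≈ 19.155 × 0.2335 ≈ 4.473 mcg/mL.

4.5 mcg/mL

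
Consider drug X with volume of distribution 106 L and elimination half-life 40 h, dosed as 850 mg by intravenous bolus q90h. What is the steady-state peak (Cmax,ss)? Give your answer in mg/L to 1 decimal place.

10.2 mg/L

Over one 90-h interval, 90/40 ≈ 2.25 half-lives elapse, leaving f ≈ 0.2102 of each dose.
Accumulation ratio R = 1/(1 − f) ≈ 1/0.7898 ≈ 1.2661.
Single-dose peak C₀ = D/Vd = 850/106 ≈ 8.019 mg/L.
Cmax,ss = C₀/(1 − f) ≈ 8.019/0.7898 ≈ 10.153 mg/L.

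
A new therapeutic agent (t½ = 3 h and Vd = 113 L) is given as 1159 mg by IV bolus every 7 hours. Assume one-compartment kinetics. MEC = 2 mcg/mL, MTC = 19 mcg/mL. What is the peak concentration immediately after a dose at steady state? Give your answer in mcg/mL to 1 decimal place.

τ/t½ = 7/3 ≈ 2.3333, so fraction remaining f = (1/2)^(7/3) ≈ 0.1984.
Accumulation ratio R = 1/(1 − f) ≈ 1/0.8016 ≈ 1.2475.
Each bolus raises the concentration by D/Vd = 1159/113 ≈ 10.257 mcg/mL.
Cmax,ss = C₀/(1 − f) ≈ 10.257/0.8016 ≈ 12.796 mcg/mL.
Peak 12.8 mcg/mL vs MTC 19 mcg/mL: below toxic threshold.

12.8 mcg/mL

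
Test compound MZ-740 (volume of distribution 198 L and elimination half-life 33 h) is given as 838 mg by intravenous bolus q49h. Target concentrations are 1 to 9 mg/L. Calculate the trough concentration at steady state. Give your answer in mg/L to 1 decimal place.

τ/t½ = 49/33 ≈ 1.4848, so fraction remaining f = (1/2)^(49/33) ≈ 0.3573.
Accumulation ratio R = 1/(1 − f) ≈ 1/0.6427 ≈ 1.5559.
Each bolus raises the concentration by D/Vd = 838/198 ≈ 4.232 mg/L.
Steady-state peak Cmax,ss = C₀·R ≈ 4.232 × 1.5559 ≈ 6.585 mg/L.
One interval later, Cmin,ss = Cmax,ss·e^(−kτ) ≈ 6.585 × 0.3573 ≈ 2.353 mg/L.
Trough 2.4 mg/L vs MEC 1 mg/L: adequate.

2.4 mg/L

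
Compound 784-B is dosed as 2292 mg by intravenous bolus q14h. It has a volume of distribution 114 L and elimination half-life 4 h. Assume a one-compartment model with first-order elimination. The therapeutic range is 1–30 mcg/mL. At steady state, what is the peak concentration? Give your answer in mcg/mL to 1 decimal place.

τ/t½ = 14/4 ≈ 3.5, so fraction remaining f = (1/2)^(14/4) ≈ 0.0884.
At steady state, accumulation factor R = 1/(1 − e^(−kτ)) ≈ 1.0970.
Each bolus raises the concentration by D/Vd = 2292/114 ≈ 20.105 mcg/mL.
Cmax,ss = C₀/(1 − f) ≈ 20.105/0.9116 ≈ 22.055 mcg/mL.
Peak 22.1 mcg/mL vs MTC 30 mcg/mL: below toxic threshold.

22.1 mcg/mL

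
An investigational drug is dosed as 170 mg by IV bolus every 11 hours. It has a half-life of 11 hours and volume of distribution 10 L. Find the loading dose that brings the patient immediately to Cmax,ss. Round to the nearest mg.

340 mg

f = (1/2)^(11/11) ≈ 0.500000; accumulation ratio R = 1/(1−f) ≈ 2.00000.
Loading dose to hit Cmax,ss on first dose: D_load = D_maint·R ≈ 170 × 2.00000 ≈ 340.00 mg.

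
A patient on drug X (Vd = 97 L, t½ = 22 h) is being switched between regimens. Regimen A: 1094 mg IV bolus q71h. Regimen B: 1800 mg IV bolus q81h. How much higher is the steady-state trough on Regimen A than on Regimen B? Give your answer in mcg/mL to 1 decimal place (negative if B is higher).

-0.2 mcg/mL

Regimen A: f = (1/2)^(71/22) ≈ 0.1068; Cmin,ss = (1094/97)·f/(1−f) ≈ 1.349 mcg/mL.
Regimen B: f = (1/2)^(81/22) ≈ 0.0779; Cmin,ss = (1800/97)·f/(1−f) ≈ 1.568 mcg/mL.
Difference ≈ 1.349 − 1.568 ≈ -0.219 mcg/mL.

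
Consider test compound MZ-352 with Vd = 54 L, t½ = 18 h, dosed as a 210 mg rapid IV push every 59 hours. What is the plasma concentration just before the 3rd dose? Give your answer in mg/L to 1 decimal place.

0.4 mg/L

f = (1/2)^(τ/t½) = (1/2)^(59/18) ≈ 0.1031.
C₀ = D/Vd = 210/54 ≈ 3.889 mg/L.
Before the 3rd dose, 2 doses have been given. Superposition: Cmin = C₀·(f + f²).
≈ 3.889 × (0.1031 + 0.0106) ≈ 3.889 × 0.1137 ≈ 0.442 mg/L.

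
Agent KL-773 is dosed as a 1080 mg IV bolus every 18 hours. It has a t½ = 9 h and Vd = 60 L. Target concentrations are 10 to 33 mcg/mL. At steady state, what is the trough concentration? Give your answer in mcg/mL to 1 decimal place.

τ = 18 h = 2 half-lives, so f = (1/2)^2 = 0.25.
At steady state, R = 1/(1 − 0.25) = 4/3.
Single-dose peak C₀ = D/Vd = 1080/60 = 18 mcg/mL.
Steady-state peak Cmax,ss = C₀·R = 18 × 4/3 ≈ 24.000 mcg/mL.
Steady-state trough Cmin,ss = Cmax,ss·f ≈ 24.000 × 0.25 ≈ 6.000 mcg/mL.
Trough 6.0 mcg/mL vs MEC 10 mcg/mL: subtherapeutic.

6.0 mcg/mL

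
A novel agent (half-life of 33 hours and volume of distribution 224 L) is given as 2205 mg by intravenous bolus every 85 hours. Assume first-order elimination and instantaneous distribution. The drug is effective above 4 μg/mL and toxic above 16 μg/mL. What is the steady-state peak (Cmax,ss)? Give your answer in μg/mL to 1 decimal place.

11.8 μg/mL

Over one 85-h interval, 85/33 ≈ 2.5758 half-lives elapse, leaving f ≈ 0.1677 of each dose.
Accumulation ratio R = 1/(1 − f) ≈ 1/0.8323 ≈ 1.2015.
Single-dose peak C₀ = D/Vd = 2205/224 ≈ 9.844 μg/mL.
Steady-state peak Cmax,ss = C₀·R ≈ 9.844 × 1.2015 ≈ 11.828 μg/mL.
Peak 11.8 μg/mL vs MTC 16 μg/mL: below toxic threshold.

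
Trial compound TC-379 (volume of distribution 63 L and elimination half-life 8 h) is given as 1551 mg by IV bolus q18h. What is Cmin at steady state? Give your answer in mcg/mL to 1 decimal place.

6.6 mcg/mL

k = ln2/t½ = ln2/8 ≈ 0.086643 h⁻¹; fraction remaining f = e^(−kτ) = e^(−0.086643×18) ≈ 0.2102.
Single-dose peak C₀ = D/Vd = 1551/63 ≈ 24.619 mcg/mL.
Steady-state trough Cmin,ss = C₀·f/(1−f) ≈ 24.619 × 0.2102/0.7898 ≈ 6.552 mcg/mL.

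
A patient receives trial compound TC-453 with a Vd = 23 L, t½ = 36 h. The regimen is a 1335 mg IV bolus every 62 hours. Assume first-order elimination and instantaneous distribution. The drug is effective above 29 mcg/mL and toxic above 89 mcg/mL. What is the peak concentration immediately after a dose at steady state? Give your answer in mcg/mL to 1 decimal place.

τ/t½ = 62/36 ≈ 1.7222, so fraction remaining f = (1/2)^(62/36) ≈ 0.3031.
Accumulation ratio R = 1/(1 − f) ≈ 1/0.6969 ≈ 1.4349.
Each bolus raises the concentration by D/Vd = 1335/23 ≈ 58.043 mcg/mL.
Steady-state peak Cmax,ss = C₀·R ≈ 58.043 × 1.4349 ≈ 83.286 mcg/mL.
Peak 83.3 mcg/mL vs MTC 89 mcg/mL: below toxic threshold.

83.3 mcg/mL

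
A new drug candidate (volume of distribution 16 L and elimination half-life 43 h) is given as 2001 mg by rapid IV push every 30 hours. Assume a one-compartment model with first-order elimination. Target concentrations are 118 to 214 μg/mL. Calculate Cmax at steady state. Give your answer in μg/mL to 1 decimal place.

326.2 μg/mL

τ/t½ = 30/43 ≈ 0.69767, so fraction remaining f = (1/2)^(30/43) ≈ 0.6166.
Accumulation ratio R = 1/(1 − f) ≈ 1/0.3834 ≈ 2.6082.
Each bolus raises the concentration by D/Vd = 2001/16 ≈ 125.062 μg/mL.
Steady-state peak Cmax,ss = C₀·R ≈ 125.062 × 2.6082 ≈ 326.187 μg/mL.
Peak 326.2 μg/mL vs MTC 214 μg/mL: exceeds toxic threshold.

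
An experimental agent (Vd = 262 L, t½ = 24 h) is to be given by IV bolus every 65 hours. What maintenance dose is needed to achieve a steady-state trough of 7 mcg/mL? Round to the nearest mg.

10152 mg

τ/t½ = 65/24 ≈ 2.7083, so f = (1/2)^(65/24) ≈ 0.153007.
Cmin,ss = (D/Vd)·f/(1−f), so D = Cmin,ss·Vd·(1−f)/f.
D = 7 × 262 × (1−f)/f ≈ 7 × 262 × 5.53565 ≈ 10152.38 mg.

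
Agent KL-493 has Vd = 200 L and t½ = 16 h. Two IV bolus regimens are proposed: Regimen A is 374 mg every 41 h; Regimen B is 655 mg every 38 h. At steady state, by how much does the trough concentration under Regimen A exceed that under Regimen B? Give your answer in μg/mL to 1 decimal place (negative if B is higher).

-0.4 μg/mL

Regimen A: f = (1/2)^(41/16) ≈ 0.1693; Cmin,ss = (374/200)·f/(1−f) ≈ 0.381 μg/mL.
Regimen B: f = (1/2)^(38/16) ≈ 0.1928; Cmin,ss = (655/200)·f/(1−f) ≈ 0.782 μg/mL.
Difference ≈ 0.381 − 0.782 ≈ -0.401 μg/mL.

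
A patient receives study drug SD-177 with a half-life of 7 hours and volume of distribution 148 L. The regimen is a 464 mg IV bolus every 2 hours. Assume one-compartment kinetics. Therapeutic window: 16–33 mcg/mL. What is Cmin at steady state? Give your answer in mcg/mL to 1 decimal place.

Over one 2-h interval, 2/7 ≈ 0.28571 half-lives elapse, leaving f ≈ 0.8203 of each dose.
Each bolus raises the concentration by D/Vd = 464/148 ≈ 3.135 mcg/mL.
Steady-state trough Cmin,ss = C₀·f/(1−f) ≈ 3.135 × 0.8203/0.1797 ≈ 14.311 mcg/mL.
Trough 14.3 mcg/mL vs MEC 16 mcg/mL: subtherapeutic.

14.3 mcg/mL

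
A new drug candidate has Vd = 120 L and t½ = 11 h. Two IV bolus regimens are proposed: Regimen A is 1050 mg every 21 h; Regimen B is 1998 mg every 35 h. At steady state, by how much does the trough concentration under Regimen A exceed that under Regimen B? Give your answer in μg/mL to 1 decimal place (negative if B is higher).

1.1 μg/mL

Regimen A: f = (1/2)^(21/11) ≈ 0.2663; Cmin,ss = (1050/120)·f/(1−f) ≈ 3.176 μg/mL.
Regimen B: f = (1/2)^(35/11) ≈ 0.1102; Cmin,ss = (1998/120)·f/(1−f) ≈ 2.062 μg/mL.
Difference ≈ 3.176 − 2.062 ≈ 1.114 μg/mL.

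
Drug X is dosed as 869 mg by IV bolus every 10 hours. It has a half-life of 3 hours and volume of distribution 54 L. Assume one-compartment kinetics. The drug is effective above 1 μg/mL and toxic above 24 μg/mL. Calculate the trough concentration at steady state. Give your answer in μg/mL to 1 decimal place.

1.8 μg/mL

Over one 10-h interval, 10/3 ≈ 3.3333 half-lives elapse, leaving f ≈ 0.0992 of each dose.
Each bolus raises the concentration by D/Vd = 869/54 ≈ 16.093 μg/mL.
Steady-state trough Cmin,ss = C₀·f/(1−f) ≈ 16.093 × 0.0992/0.9008 ≈ 1.772 μg/mL.
Trough 1.8 μg/mL vs MEC 1 μg/mL: adequate.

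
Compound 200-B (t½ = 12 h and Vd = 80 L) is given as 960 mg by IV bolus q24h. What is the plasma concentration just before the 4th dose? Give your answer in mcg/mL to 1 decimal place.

3.9 mcg/mL

f = (1/2)^(τ/t½) = (1/2)^(24/12) ≈ 0.2500.
C₀ = D/Vd = 960/80 ≈ 12.000 mcg/mL.
Before the 4th dose, 3 doses have been given. Superposition: Cmin = C₀·(f + f² + … + f^3).
≈ 12.000 × (0.2500 + 0.0625 + 0.0156) ≈ 12.000 × 0.3281 ≈ 3.937 mcg/mL.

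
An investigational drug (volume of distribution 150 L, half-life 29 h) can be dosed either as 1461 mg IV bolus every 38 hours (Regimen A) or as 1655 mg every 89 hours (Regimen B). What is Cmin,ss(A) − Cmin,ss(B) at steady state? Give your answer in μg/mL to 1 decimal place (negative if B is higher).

5.1 μg/mL

Regimen A: f = (1/2)^(38/29) ≈ 0.4032; Cmin,ss = (1461/150)·f/(1−f) ≈ 6.580 μg/mL.
Regimen B: f = (1/2)^(89/29) ≈ 0.1192; Cmin,ss = (1655/150)·f/(1−f) ≈ 1.493 μg/mL.
Difference ≈ 6.580 − 1.493 ≈ 5.087 μg/mL.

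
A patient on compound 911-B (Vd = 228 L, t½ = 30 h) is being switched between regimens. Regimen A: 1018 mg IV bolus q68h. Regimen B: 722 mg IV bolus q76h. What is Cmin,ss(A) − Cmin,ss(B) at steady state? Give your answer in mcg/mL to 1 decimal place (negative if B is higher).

Regimen A: f = (1/2)^(68/30) ≈ 0.2078; Cmin,ss = (1018/228)·f/(1−f) ≈ 1.171 mcg/mL.
Regimen B: f = (1/2)^(76/30) ≈ 0.1727; Cmin,ss = (722/228)·f/(1−f) ≈ 0.661 mcg/mL.
Difference ≈ 1.171 − 0.661 ≈ 0.510 mcg/mL.

0.5 mcg/mL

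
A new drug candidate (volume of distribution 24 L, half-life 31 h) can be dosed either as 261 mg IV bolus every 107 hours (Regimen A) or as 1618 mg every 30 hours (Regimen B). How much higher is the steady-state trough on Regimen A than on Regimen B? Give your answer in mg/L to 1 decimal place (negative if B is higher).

-69.4 mg/L

Regimen A: f = (1/2)^(107/31) ≈ 0.0914; Cmin,ss = (261/24)·f/(1−f) ≈ 1.094 mg/L.
Regimen B: f = (1/2)^(30/31) ≈ 0.5113; Cmin,ss = (1618/24)·f/(1−f) ≈ 70.534 mg/L.
Difference ≈ 1.094 − 70.534 ≈ -69.440 mg/L.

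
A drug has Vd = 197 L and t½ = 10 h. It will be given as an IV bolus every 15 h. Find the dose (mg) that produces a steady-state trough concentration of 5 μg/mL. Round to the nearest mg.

τ/t½ = 15/10 ≈ 1.5, so f = (1/2)^(15/10) ≈ 0.353553.
Cmin,ss = (D/Vd)·f/(1−f), so D = Cmin,ss·Vd·(1−f)/f.
D = 5 × 197 × (1−f)/f ≈ 5 × 197 × 1.82843 ≈ 1801.00 mg.

1801 mg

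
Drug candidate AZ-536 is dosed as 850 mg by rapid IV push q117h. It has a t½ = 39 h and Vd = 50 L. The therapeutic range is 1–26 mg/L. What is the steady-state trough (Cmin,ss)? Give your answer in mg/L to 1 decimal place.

2.4 mg/L

The dosing interval is 3 half-lives, so f = 2^(−3) = 0.125.
Accumulation ratio R = 1/(1 − f) = 1/0.875 = 8/7.
Single-dose peak C₀ = D/Vd = 850/50 = 17 mg/L.
Steady-state peak Cmax,ss = C₀·R = 17 × 8/7 ≈ 19.429 mg/L.
Steady-state trough Cmin,ss = Cmax,ss·f ≈ 19.429 × 0.125 ≈ 2.429 mg/L.
Trough 2.4 mg/L vs MEC 1 mg/L: adequate.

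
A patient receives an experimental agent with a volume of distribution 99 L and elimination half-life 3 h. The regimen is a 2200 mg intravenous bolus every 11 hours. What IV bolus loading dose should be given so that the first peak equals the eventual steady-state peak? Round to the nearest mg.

f = (1/2)^(11/3) ≈ 0.078745; accumulation ratio R = 1/(1−f) ≈ 1.08548.
Loading dose to hit Cmax,ss on first dose: D_load = D_maint·R ≈ 2200 × 1.08548 ≈ 2388.06 mg.

2388 mg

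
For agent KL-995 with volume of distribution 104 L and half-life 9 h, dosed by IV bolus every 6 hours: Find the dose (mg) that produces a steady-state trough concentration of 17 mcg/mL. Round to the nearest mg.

1039 mg

τ/t½ = 6/9 ≈ 0.66667, so f = (1/2)^(6/9) ≈ 0.629961.
Cmin,ss = (D/Vd)·f/(1−f), so D = Cmin,ss·Vd·(1−f)/f.
D = 17 × 104 × (1−f)/f ≈ 17 × 104 × 0.58740 ≈ 1038.52 mg.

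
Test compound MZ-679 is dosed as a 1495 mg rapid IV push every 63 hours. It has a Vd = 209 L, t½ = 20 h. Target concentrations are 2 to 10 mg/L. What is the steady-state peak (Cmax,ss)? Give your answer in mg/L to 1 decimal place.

τ/t½ = 63/20 ≈ 3.15, so fraction remaining f = (1/2)^(63/20) ≈ 0.1127.
At steady state, accumulation factor R = 1/(1 − e^(−kτ)) ≈ 1.1270.
Each bolus raises the concentration by D/Vd = 1495/209 ≈ 7.153 mg/L.
Steady-state peak Cmax,ss = C₀·R ≈ 7.153 × 1.1270 ≈ 8.061 mg/L.
Peak 8.1 mg/L vs MTC 10 mg/L: below toxic threshold.

8.1 mg/L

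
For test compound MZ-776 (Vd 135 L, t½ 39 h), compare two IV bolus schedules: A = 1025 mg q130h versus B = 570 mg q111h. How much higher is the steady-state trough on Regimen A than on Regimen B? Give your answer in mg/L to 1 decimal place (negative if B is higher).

0.2 mg/L

Regimen A: f = (1/2)^(130/39) ≈ 0.0992; Cmin,ss = (1025/135)·f/(1−f) ≈ 0.836 mg/L.
Regimen B: f = (1/2)^(111/39) ≈ 0.1391; Cmin,ss = (570/135)·f/(1−f) ≈ 0.682 mg/L.
Difference ≈ 0.836 − 0.682 ≈ 0.154 mg/L.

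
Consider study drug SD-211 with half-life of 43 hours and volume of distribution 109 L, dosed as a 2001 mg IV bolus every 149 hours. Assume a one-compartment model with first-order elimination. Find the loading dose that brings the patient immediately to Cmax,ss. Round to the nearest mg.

f = (1/2)^(149/43) ≈ 0.090552; accumulation ratio R = 1/(1−f) ≈ 1.09957.
Loading dose to hit Cmax,ss on first dose: D_load = D_maint·R ≈ 2001 × 1.09957 ≈ 2200.24 mg.

2200 mg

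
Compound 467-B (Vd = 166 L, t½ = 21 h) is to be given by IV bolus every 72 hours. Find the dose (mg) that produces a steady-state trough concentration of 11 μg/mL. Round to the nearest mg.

17835 mg

τ/t½ = 72/21 ≈ 3.4286, so f = (1/2)^(72/21) ≈ 0.092875.
Cmin,ss = (D/Vd)·f/(1−f), so D = Cmin,ss·Vd·(1−f)/f.
D = 11 × 166 × (1−f)/f ≈ 11 × 166 × 9.76716 ≈ 17834.83 mg.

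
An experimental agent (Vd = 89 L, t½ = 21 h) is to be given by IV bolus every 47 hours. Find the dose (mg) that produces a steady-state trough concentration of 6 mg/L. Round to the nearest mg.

τ/t½ = 47/21 ≈ 2.2381, so f = (1/2)^(47/21) ≈ 0.211966.
Cmin,ss = (D/Vd)·f/(1−f), so D = Cmin,ss·Vd·(1−f)/f.
D = 6 × 89 × (1−f)/f ≈ 6 × 89 × 3.71774 ≈ 1985.27 mg.

1985 mg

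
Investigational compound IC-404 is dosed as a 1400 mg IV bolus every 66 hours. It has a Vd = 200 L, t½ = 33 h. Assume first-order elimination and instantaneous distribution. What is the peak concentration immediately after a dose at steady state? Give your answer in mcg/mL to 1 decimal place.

9.3 mcg/mL

The dosing interval is 2 half-lives, so f = 2^(−2) = 0.25.
Accumulation ratio R = 1/(1 − f) = 1/0.75 = 4/3.
Single-dose peak C₀ = D/Vd = 1400/200 = 7 mcg/mL.
Steady-state peak Cmax,ss = C₀·R = 7 × 4/3 ≈ 9.333 mcg/mL.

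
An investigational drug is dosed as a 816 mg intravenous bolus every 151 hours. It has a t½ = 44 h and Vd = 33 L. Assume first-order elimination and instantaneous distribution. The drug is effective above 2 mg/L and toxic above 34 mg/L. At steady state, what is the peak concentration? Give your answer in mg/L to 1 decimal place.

τ/t½ = 151/44 ≈ 3.4318, so fraction remaining f = (1/2)^(151/44) ≈ 0.0927.
At steady state, accumulation factor R = 1/(1 − e^(−kτ)) ≈ 1.1022.
Each bolus raises the concentration by D/Vd = 816/33 ≈ 24.727 mg/L.
Steady-state peak Cmax,ss = C₀·R ≈ 24.727 × 1.1022 ≈ 27.254 mg/L.
Peak 27.3 mg/L vs MTC 34 mg/L: below toxic threshold.

27.3 mg/L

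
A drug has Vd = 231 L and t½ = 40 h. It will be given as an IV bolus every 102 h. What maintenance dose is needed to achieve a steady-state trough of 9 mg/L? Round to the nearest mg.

10096 mg

τ/t½ = 102/40 ≈ 2.55, so f = (1/2)^(102/40) ≈ 0.170755.
Cmin,ss = (D/Vd)·f/(1−f), so D = Cmin,ss·Vd·(1−f)/f.
D = 9 × 231 × (1−f)/f ≈ 9 × 231 × 4.85634 ≈ 10096.33 mg.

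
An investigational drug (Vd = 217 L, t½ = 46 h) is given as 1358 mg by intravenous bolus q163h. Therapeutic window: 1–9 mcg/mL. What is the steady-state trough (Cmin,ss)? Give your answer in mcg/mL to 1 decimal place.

0.6 mcg/mL

k = ln2/t½ = ln2/46 ≈ 0.015068 h⁻¹; fraction remaining f = e^(−kτ) = e^(−0.015068×163) ≈ 0.0858.
Single-dose peak C₀ = D/Vd = 1358/217 ≈ 6.258 mcg/mL.
Steady-state trough Cmin,ss = C₀·f/(1−f) ≈ 6.258 × 0.0858/0.9142 ≈ 0.587 mcg/mL.
Trough 0.6 mcg/mL vs MEC 1 mcg/mL: subtherapeutic.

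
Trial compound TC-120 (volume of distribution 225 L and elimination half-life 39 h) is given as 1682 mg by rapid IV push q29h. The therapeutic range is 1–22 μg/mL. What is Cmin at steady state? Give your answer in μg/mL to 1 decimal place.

k = ln2/t½ = ln2/39 ≈ 0.017773 h⁻¹; fraction remaining f = e^(−kτ) = e^(−0.017773×29) ≈ 0.5973.
Accumulation ratio R = 1/(1 − f) ≈ 1/0.4027 ≈ 2.4832.
Each bolus raises the concentration by D/Vd = 1682/225 ≈ 7.476 μg/mL.
Steady-state peak Cmax,ss = C₀·R ≈ 7.476 × 2.4832 ≈ 18.564 μg/mL.
Steady-state trough Cmin,ss = Cmax,ss·f ≈ 18.564 × 0.5973 ≈ 11.088 μg/mL.
Trough 11.1 μg/mL vs MEC 1 μg/mL: adequate.

11.1 μg/mL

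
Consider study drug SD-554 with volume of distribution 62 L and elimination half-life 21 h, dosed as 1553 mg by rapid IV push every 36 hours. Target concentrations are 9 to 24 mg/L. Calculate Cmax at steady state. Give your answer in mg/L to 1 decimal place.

k = ln2/t½ = ln2/21 ≈ 0.033007 h⁻¹; fraction remaining f = e^(−kτ) = e^(−0.033007×36) ≈ 0.3048.
Accumulation ratio R = 1/(1 − f) ≈ 1/0.6952 ≈ 1.4384.
Each bolus raises the concentration by D/Vd = 1553/62 ≈ 25.048 mg/L.
Steady-state peak Cmax,ss = C₀·R ≈ 25.048 × 1.4384 ≈ 36.029 mg/L.
Peak 36.0 mg/L vs MTC 24 mg/L: exceeds toxic threshold.

36.0 mg/L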